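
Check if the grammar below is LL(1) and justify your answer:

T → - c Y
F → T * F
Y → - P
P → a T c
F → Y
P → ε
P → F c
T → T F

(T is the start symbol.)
No. Predict set conflict for T: { '-' }

Relevant sets:
  FIRST(T) = { '-' }
  FIRST(Y) = { '-' }
  FIRST(F) = { '-' }
  FOLLOW(P) = { $, '*', '-', 'c' }

For T:
  PREDICT(T → '-' c Y) = { '-' }
  PREDICT(T → T F) = { '-' }
For F:
  PREDICT(F → T '*' F) = { '-' }
  PREDICT(F → Y) = { '-' }
For P:
  PREDICT(P → a T c) = { 'a' }
  PREDICT(P → ε) = { $, '*', '-', 'c' }
  PREDICT(P → F c) = { '-' }
Y has a single production, so nothing to check there.

Conflict found: Predict set conflict for T: { '-' }
The grammar is NOT LL(1).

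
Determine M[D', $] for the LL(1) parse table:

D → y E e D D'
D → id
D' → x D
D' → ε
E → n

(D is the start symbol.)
D' → ε

To find M[D', $], we find productions for D' where $ is in the predict set (PREDICT(N → α) = (FIRST(α) \ {ε}) ∪ (FOLLOW(N) if α ⇒* ε)).

Relevant sets:
  FOLLOW(D') = { $, 'x' }

D' → x D: PREDICT = { 'x' }
D' → ε: PREDICT = { $, 'x' }
  $ is in predict set, so this production goes in M[D', $]

M[D', $] = D' → ε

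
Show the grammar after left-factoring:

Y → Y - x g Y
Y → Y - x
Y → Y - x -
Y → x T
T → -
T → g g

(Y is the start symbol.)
Left-factoring transforms A → αβ₁ | αβ₂ into A → αA' and A' → β₁ | β₂
(α is the longest common prefix among the alternatives). Repeat until
no nonterminal has two alternatives with a common prefix.

Round 1: Y has alternatives sharing prefix 'Y - x'. Introduce Y': Y → Y - x Y'
  Add: Y' → g Y
  Add: Y' → ε
  Add: Y' → -

No remaining common prefixes — done.

Resulting grammar:
Y → Y - x Y'
Y' → g Y
Y' → ε
Y' → -
Y → x T
T → -
T → g g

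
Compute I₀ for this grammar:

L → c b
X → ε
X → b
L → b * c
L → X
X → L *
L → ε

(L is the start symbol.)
{ [L → . X], [L → . b * c], [L → . c b], [L → .], [L' → . L], [X → . L *], [X → . b], [X → .] }

First, augment the grammar with L' → L
I₀ = CLOSURE({ [L' → . L] }):
  [L' → . L] has the dot before L: add [L → . c b], [L → . b * c], [L → . X], [L → .]
  [L → . X] has the dot before X: add [X → .], [X → . b], [X → . L *]
No further items can be added.

I₀ = { [L → . X], [L → . b * c], [L → . c b], [L → .], [L' → . L], [X → . L *], [X → . b], [X → .] }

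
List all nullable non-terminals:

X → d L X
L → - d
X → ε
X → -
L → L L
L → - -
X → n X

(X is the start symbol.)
{ 'X' }

A non-terminal is nullable if it can derive ε (the empty string): either it has an ε-production, or it has a production whose right-hand side consists entirely of nullable non-terminals.

ε-productions: X → ε
So X is immediately nullable.
No further non-terminal can be added: every production for the remaining non-terminals contains a terminal or a non-nullable non-terminal.
Nullable = { 'X' }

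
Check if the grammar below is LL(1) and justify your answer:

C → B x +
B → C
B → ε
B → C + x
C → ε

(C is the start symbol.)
No. Predict set conflict for C: { '+', 'x' }

Relevant sets:
  FIRST(B) = { '+', 'x', ε }
  FIRST(C) = { '+', 'x', ε }
  FOLLOW(C) = { $, '+', 'x' }
  FOLLOW(B) = { 'x' }

For C:
  PREDICT(C → B x '+') = { '+', 'x' }
  PREDICT(C → ε) = { $, '+', 'x' }
For B:
  PREDICT(B → C) = { '+', 'x' }
  PREDICT(B → ε) = { 'x' }
  PREDICT(B → C '+' x) = { '+', 'x' }

Conflict found: Predict set conflict for C: { '+', 'x' }
The grammar is NOT LL(1).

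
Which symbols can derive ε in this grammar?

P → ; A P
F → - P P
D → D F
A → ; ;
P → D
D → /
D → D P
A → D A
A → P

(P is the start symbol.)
None

A non-terminal is nullable if it can derive ε (the empty string): either it has an ε-production, or it has a production whose right-hand side consists entirely of nullable non-terminals.

There are no ε-productions, so no non-terminal can derive ε.
No non-terminals are nullable.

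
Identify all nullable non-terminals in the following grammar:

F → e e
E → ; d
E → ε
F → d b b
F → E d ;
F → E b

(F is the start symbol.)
{ 'E' }

A non-terminal is nullable if it can derive ε (the empty string): either it has an ε-production, or it has a production whose right-hand side consists entirely of nullable non-terminals.

ε-productions: E → ε
So E is immediately nullable.
No further non-terminal can be added: every production for the remaining non-terminals contains a terminal or a non-nullable non-terminal.
Nullable = { 'E' }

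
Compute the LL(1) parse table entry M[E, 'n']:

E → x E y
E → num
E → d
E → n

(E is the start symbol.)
To find M[E, 'n'], we find productions for E where 'n' is in the predict set (PREDICT(N → α) = (FIRST(α) \ {ε}) ∪ (FOLLOW(N) if α ⇒* ε)).

E → x E y: PREDICT = { 'x' }
E → num: PREDICT = { 'num' }
E → d: PREDICT = { 'd' }
E → n: PREDICT = { 'n' }
  'n' is in predict set, so this production goes in M[E, 'n']

M[E, 'n'] = E → n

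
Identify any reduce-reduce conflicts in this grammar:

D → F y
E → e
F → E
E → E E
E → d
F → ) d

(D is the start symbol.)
No reduce-reduce conflicts

A reduce-reduce conflict occurs when an LR(0) state has two complete items [A → α .] and [B → β .] — both call for a reduction, and with no lookahead the parser cannot choose between them.

Augment with D' → D and build the canonical LR(0) collection (I0 = CLOSURE({[D' → . D]}), then GOTO on every symbol after a dot until no new states appear). It has 10 states:
  I0: { [D → . F y], [D' → . D], [E → . E E], [E → . d], [E → . e], [F → . ) d], [F → . E] }  — shift
  I1: { [F → ) . d] }  — shift
  I2: { [D' → D .] }  — accept
  I3: { [E → . E E], [E → . d], [E → . e], [E → E . E], [F → E .] }  — shift, reduce
  I4: { [D → F . y] }  — shift
  I5: { [E → d .] }  — reduce
  I6: { [E → e .] }  — reduce
  I7: { [D → F y .] }  — reduce
  I8: { [E → . E E], [E → . d], [E → . e], [E → E . E], [E → E E .] }  — shift, reduce
  I9: { [F → ) d .] }  — reduce

No state contains more than one complete item.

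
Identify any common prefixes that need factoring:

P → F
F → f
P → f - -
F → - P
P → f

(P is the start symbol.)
Left-factoring is needed when two productions for the same non-terminal
share a common prefix on the right-hand side.

Productions for P:
  P → F
  P → f - -
  P → f
Productions for F:
  F → f
  F → - P

Found common prefix 'f' in productions for P

Answer: Yes, P has productions with common prefix 'f'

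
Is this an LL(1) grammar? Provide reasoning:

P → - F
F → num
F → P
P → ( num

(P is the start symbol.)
Yes, the grammar is LL(1).

Relevant sets:
  FIRST(P) = { '(', '-' }

For P:
  PREDICT(P → '-' F) = { '-' }
  PREDICT(P → '(' num) = { '(' }
For F:
  PREDICT(F → num) = { 'num' }
  PREDICT(F → P) = { '(', '-' }

All predict sets are disjoint. The grammar IS LL(1).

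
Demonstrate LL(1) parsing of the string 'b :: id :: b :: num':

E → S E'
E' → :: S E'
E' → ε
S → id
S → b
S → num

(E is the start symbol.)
Stack is shown with the top on the left.

Stack      Input                  Action
----------------------------------------
E $        b :: id :: b :: num $  output E → S E'
S E' $     b :: id :: b :: num $  output S → b
b E' $     b :: id :: b :: num $  match 'b'
E' $       :: id :: b :: num $    output E' → :: S E'
:: S E' $  :: id :: b :: num $    match '::'
S E' $     id :: b :: num $       output S → id
id E' $    id :: b :: num $       match 'id'
E' $       :: b :: num $          output E' → :: S E'
:: S E' $  :: b :: num $          match '::'
S E' $     b :: num $             output S → b
b E' $     b :: num $             match 'b'
E' $       :: num $               output E' → :: S E'
:: S E' $  :: num $               match '::'
S E' $     num $                  output S → num
num E' $   num $                  match 'num'
E' $       $                      output E' → ε
$          $                      accept

The string is accepted.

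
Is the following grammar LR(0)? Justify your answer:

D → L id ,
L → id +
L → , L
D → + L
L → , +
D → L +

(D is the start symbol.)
Yes, the grammar is LR(0)

A grammar is LR(0) if no state in the canonical LR(0) collection has:
  - both a shift item (dot before a terminal) and a complete item (shift-reduce conflict), or
  - two or more complete items (reduce-reduce conflict; the accept item [D' → D .] counts as a complete item here).

Augment with D' → D and build the canonical LR(0) collection (I0 = CLOSURE({[D' → . D]}), then GOTO on every symbol after a dot until no new states appear). It has 13 states:
  I0: { [D → . + L], [D → . L +], [D → . L id ,], [D' → . D], [L → . , +], [L → . , L], [L → . id +] }  — shift
  I1: { [D → + . L], [L → . , +], [L → . , L], [L → . id +] }  — shift
  I2: { [L → , . +], [L → , . L], [L → . , +], [L → . , L], [L → . id +] }  — shift
  I3: { [D' → D .] }  — accept
  I4: { [D → L . +], [D → L . id ,] }  — shift
  I5: { [L → id . +] }  — shift
  I6: { [L → id + .] }  — reduce
  I7: { [D → L + .] }  — reduce
  I8: { [D → L id . ,] }  — shift
  I9: { [D → L id , .] }  — reduce
  I10: { [L → , + .] }  — reduce
  I11: { [L → , L .] }  — reduce
  I12: { [D → + L .] }  — reduce

Every state is either a pure shift/goto state or contains exactly one complete item and nothing to shift — no conflicts. The grammar is LR(0).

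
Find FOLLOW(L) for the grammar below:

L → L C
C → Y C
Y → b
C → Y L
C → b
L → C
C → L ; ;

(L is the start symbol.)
To compute FOLLOW(L), find every occurrence of L on a right-hand side N → α L β: add FIRST(β) \ {ε}, and if β is empty or nullable also add FOLLOW(N). Iterate to a fixed point.

L is the start symbol, so $ ∈ FOLLOW(L).
In L → L C: L is followed by C, add FIRST(C) \ {ε} = { 'b' }
In C → Y L: L is at the end, add FOLLOW(C)
In C → L ; ;: L is followed by ';' ';', add FIRST(';' ';') \ {ε} = { ';' }

The FOLLOW sets referred to above (computed the same way, to a fixed point):
  FOLLOW(C) = { $, ';', 'b' }

Taking the union: FOLLOW(L) = { $, ';', 'b' }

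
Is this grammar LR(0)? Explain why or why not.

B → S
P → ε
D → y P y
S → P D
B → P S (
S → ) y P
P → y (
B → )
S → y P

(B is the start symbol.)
No. Shift-reduce conflict between [P → .] and [B → . )]

Augment with B' → B and build the canonical LR(0) collection (I0 = CLOSURE({[B' → . B]}), then GOTO on every symbol after a dot until no new states appear). It has 21 states:
  I0: { [B → . )], [B → . P S (], [B → . S], [B' → . B], [P → . y (], [P → .], [S → . ) y P], [S → . P D], [S → . y P] }  — shift, reduce
  I1: { [B → ) .], [S → ) . y P] }  — shift, reduce
  I2: { [B' → B .] }  — accept
  I3: { [B → P . S (], [D → . y P y], [P → . y (], [P → .], [S → . ) y P], [S → . P D], [S → . y P], [S → P . D] }  — shift, reduce
  I4: { [B → S .] }  — reduce
  I5: { [P → . y (], [P → .], [P → y . (], [S → y . P] }  — shift, reduce
  I6: { [P → y ( .] }  — reduce
  I7: { [S → y P .] }  — reduce
  I8: { [P → y . (] }  — shift
  I9: { [S → ) . y P] }  — shift
  I10: { [S → P D .] }  — reduce
  I11: { [D → . y P y], [S → P . D] }  — shift
  I12: { [B → P S . (] }  — shift
  I13: { [D → y . P y], [P → . y (], [P → .], [P → y . (], [S → y . P] }  — shift, reduce
  I14: { [D → y P . y], [S → y P .] }  — shift, reduce
  I15: { [D → y P y .] }  — reduce
  I16: { [B → P S ( .] }  — reduce
  I17: { [D → y . P y], [P → . y (], [P → .] }  — shift, reduce
  I18: { [D → y P . y] }  — shift
  I19: { [P → . y (], [P → .], [S → ) y . P] }  — shift, reduce
  I20: { [S → ) y P .] }  — reduce

Conflict in state I0:
  Shift-reduce conflict between [P → .] and [B → . )]
So the grammar is NOT LR(0).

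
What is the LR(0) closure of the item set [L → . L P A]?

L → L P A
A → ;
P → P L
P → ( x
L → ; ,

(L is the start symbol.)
Start with: [L → . L P A]
  [L → . L P A] has the dot before L: add [L → . ; ,]
No further items can be added.

CLOSURE = { [L → . ; ,], [L → . L P A] }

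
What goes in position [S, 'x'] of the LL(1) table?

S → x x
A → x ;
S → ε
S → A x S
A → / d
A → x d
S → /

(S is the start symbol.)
S → x x, S → A x S

To find M[S, 'x'], we find productions for S where 'x' is in the predict set (PREDICT(N → α) = (FIRST(α) \ {ε}) ∪ (FOLLOW(N) if α ⇒* ε)).

Relevant sets:
  FIRST(A) = { '/', 'x' }
  FOLLOW(S) = { $ }

S → x x: PREDICT = { 'x' }
  'x' is in predict set, so this production goes in M[S, 'x']
S → ε: PREDICT = { $ }
S → A x S: PREDICT = { '/', 'x' }
  'x' is in predict set, so this production goes in M[S, 'x']
S → /: PREDICT = { '/' }

M[S, 'x'] = S → x x, S → A x S  (a multiply-defined cell — the grammar is not LL(1))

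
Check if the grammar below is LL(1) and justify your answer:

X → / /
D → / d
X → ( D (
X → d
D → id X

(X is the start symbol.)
A grammar is LL(1) if for each non-terminal N with multiple productions, the predict sets of those productions are pairwise disjoint, where PREDICT(N → α) = (FIRST(α) \ {ε}) ∪ (FOLLOW(N) if α ⇒* ε).

For X:
  PREDICT(X → '/' '/') = { '/' }
  PREDICT(X → '(' D '(') = { '(' }
  PREDICT(X → d) = { 'd' }
For D:
  PREDICT(D → '/' d) = { '/' }
  PREDICT(D → id X) = { 'id' }

All predict sets are disjoint. The grammar IS LL(1).

Answer: Yes, the grammar is LL(1).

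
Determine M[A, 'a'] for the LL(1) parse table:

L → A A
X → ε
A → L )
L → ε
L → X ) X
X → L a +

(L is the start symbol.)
A → L )

To find M[A, 'a'], we find productions for A where 'a' is in the predict set (PREDICT(N → α) = (FIRST(α) \ {ε}) ∪ (FOLLOW(N) if α ⇒* ε)).

Relevant sets:
  FIRST(L) = { ')', 'a', ε }

A → L ): PREDICT = { ')', 'a' }
  'a' is in predict set, so this production goes in M[A, 'a']

M[A, 'a'] = A → L )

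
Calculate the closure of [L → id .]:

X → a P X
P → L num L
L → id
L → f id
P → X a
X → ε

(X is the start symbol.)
{ [L → id .] }

To compute CLOSURE, for each item [A → α.Bβ] where B is a non-terminal, add [B → .γ] for all productions B → γ; repeat for the newly added items until nothing changes.

Start with: [L → id .]
The dot is at the end, so nothing is added.

CLOSURE = { [L → id .] }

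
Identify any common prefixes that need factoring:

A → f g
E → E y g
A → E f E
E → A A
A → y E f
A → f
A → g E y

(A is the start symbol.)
Yes, A has productions with common prefix 'f'

Left-factoring is needed when two productions for the same non-terminal
share a common prefix on the right-hand side.

Productions for A:
  A → f g
  A → E f E
  A → y E f
  A → f
  A → g E y
Productions for E:
  E → E y g
  E → A A

Found common prefix 'f' in productions for A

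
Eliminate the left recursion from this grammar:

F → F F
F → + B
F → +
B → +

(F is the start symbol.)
F is directly left-recursive. The standard transformation for
  A → A α₁ | ... | A α_m | β₁ | ... | β_n
is
  A  → β₁ A' | ... | β_n A'
  A' → α₁ A' | ... | α_m A' | ε

F → + B becomes F → + B F'
F → + becomes F → + F'
F → F F becomes F' → F F'
Add F' → ε

Productions for other non-terminals are unchanged:
  B → +

Resulting grammar:
F → + B F'
F → + F'
F' → F F'
F' → ε
B → +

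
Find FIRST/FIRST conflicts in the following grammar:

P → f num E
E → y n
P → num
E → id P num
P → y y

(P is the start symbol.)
No FIRST/FIRST conflicts.

A FIRST/FIRST conflict occurs when two productions N → α and N → β for the same non-terminal have FIRST(α) ∩ FIRST(β) ≠ ∅ (with ε ∈ FIRST of a nullable right-hand side, so two nullable alternatives also conflict).

Productions for P:
  P → f num E: FIRST = { 'f' }
  P → num: FIRST = { 'num' }
  P → y y: FIRST = { 'y' }
Productions for E:
  E → y n: FIRST = { 'y' }
  E → id P num: FIRST = { 'id' }

All alternatives of each non-terminal have pairwise disjoint FIRST sets.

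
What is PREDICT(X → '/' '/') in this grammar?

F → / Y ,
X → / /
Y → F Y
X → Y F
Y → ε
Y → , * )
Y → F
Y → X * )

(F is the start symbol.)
{ '/' }

PREDICT(X → '/' '/') = (FIRST(RHS) \ {ε}) ∪ (FOLLOW(X) if ε ∈ FIRST(RHS), i.e. RHS ⇒* ε)
FIRST('/' '/') = { '/' }
ε ∉ FIRST('/' '/'), so FOLLOW(X) is not added.
PREDICT(X → '/' '/') = { '/' }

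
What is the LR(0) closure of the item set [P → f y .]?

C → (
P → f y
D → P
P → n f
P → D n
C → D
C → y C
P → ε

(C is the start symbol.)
To compute CLOSURE, for each item [A → α.Bβ] where B is a non-terminal, add [B → .γ] for all productions B → γ; repeat for the newly added items until nothing changes.

Start with: [P → f y .]
The dot is at the end, so nothing is added.

CLOSURE = { [P → f y .] }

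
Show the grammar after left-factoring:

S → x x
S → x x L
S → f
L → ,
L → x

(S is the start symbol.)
Left-factoring transforms A → αβ₁ | αβ₂ into A → αA' and A' → β₁ | β₂
(α is the longest common prefix among the alternatives). Repeat until
no nonterminal has two alternatives with a common prefix.

Round 1: S has alternatives sharing prefix 'x x'. Introduce S': S → x x S'
  Add: S' → ε
  Add: S' → L

No remaining common prefixes — done.

Resulting grammar:
S → x x S'
S' → ε
S' → L
S → f
L → ,
L → x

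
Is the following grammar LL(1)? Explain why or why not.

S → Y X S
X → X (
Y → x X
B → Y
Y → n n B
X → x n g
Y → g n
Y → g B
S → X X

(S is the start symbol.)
No. Predict set conflict for S: { 'x' }

A grammar is LL(1) if for each non-terminal N with multiple productions, the predict sets of those productions are pairwise disjoint, where PREDICT(N → α) = (FIRST(α) \ {ε}) ∪ (FOLLOW(N) if α ⇒* ε).

Relevant sets:
  FIRST(Y) = { 'g', 'n', 'x' }
  FIRST(X) = { 'x' }

For S:
  PREDICT(S → Y X S) = { 'g', 'n', 'x' }
  PREDICT(S → X X) = { 'x' }
For X:
  PREDICT(X → X '(') = { 'x' }
  PREDICT(X → x n g) = { 'x' }
For Y:
  PREDICT(Y → x X) = { 'x' }
  PREDICT(Y → n n B) = { 'n' }
  PREDICT(Y → g n) = { 'g' }
  PREDICT(Y → g B) = { 'g' }
B has a single production, so nothing to check there.

Conflict found: Predict set conflict for S: { 'x' }
The grammar is NOT LL(1).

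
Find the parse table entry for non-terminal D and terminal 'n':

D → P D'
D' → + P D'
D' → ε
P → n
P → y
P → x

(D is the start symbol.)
D → P D'

To find M[D, 'n'], we find productions for D where 'n' is in the predict set (PREDICT(N → α) = (FIRST(α) \ {ε}) ∪ (FOLLOW(N) if α ⇒* ε)).

Relevant sets:
  FIRST(P) = { 'n', 'x', 'y' }

D → P D': PREDICT = { 'n', 'x', 'y' }
  'n' is in predict set, so this production goes in M[D, 'n']

M[D, 'n'] = D → P D'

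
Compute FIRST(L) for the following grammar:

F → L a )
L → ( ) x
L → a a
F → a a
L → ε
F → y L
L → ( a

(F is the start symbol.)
{ '(', 'a', ε }

To compute FIRST(L), examine every production with L on the left-hand side, reading each right-hand side left to right until a non-nullable symbol is reached.

From L → ( ) x:
  - '(' is a terminal: add '(' and stop
From L → a a:
  - a is a terminal: add 'a' and stop
From L → ε:
  - ε-production, so ε ∈ FIRST(L)
From L → ( a:
  - '(' is a terminal: add '(' and stop

Collecting: FIRST(L) = { '(', 'a', ε }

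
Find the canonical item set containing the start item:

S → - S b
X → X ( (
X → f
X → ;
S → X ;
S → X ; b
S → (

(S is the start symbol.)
First, augment the grammar with S' → S
I₀ = CLOSURE({ [S' → . S] }):
  [S' → . S] has the dot before S: add [S → . - S b], [S → . X ;], [S → . X ; b], [S → . (]
  [S → . X ;] has the dot before X: add [X → . X ( (], [X → . f], [X → . ;]
No further items can be added.

I₀ = { [S → . (], [S → . - S b], [S → . X ; b], [S → . X ;], [S' → . S], [X → . ;], [X → . X ( (], [X → . f] }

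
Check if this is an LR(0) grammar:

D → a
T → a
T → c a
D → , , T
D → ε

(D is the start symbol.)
Augment with D' → D and build the canonical LR(0) collection (I0 = CLOSURE({[D' → . D]}), then GOTO on every symbol after a dot until no new states appear). It has 9 states:
  I0: { [D → . , , T], [D → . a], [D → .], [D' → . D] }  — shift, reduce
  I1: { [D → , . , T] }  — shift
  I2: { [D' → D .] }  — accept
  I3: { [D → a .] }  — reduce
  I4: { [D → , , . T], [T → . a], [T → . c a] }  — shift
  I5: { [D → , , T .] }  — reduce
  I6: { [T → a .] }  — reduce
  I7: { [T → c . a] }  — shift
  I8: { [T → c a .] }  — reduce

Conflict in state I0:
  Shift-reduce conflict between [D → .] and [D → . , , T]
So the grammar is NOT LR(0).

Answer: No. Shift-reduce conflict between [D → .] and [D → . , , T]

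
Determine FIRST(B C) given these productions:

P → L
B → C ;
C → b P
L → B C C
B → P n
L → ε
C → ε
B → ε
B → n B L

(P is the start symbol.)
FIRST sets of the non-terminals involved (from the grammar, by fixed-point iteration):
  FIRST(B) = { ';', 'b', 'n', ε }
  FIRST(C) = { 'b', ε }

To compute FIRST(B C), process the symbols left to right:
Symbol B is a non-terminal. Add FIRST(B) \ {ε} = { ';', 'b', 'n' }
B is nullable (ε ∈ FIRST(B)), continue to the next symbol.
Symbol C is a non-terminal. Add FIRST(C) \ {ε} = { 'b' }
C is nullable (ε ∈ FIRST(C)), continue to the next symbol.
All symbols are nullable, so ε is in the result.
FIRST(B C) = { ';', 'b', 'n', ε }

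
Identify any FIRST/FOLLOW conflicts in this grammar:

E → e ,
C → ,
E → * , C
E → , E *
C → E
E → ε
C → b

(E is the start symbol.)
A FIRST/FOLLOW conflict occurs when a non-terminal N has a nullable alternative N → β (β ⇒* ε) and another alternative N → α with FIRST(α) ∩ FOLLOW(N) ≠ ∅: on such a lookahead the parser cannot decide between expanding α and letting N vanish via β.

Nullable non-terminals: C, E.
FIRST sets used below: FIRST(E) = { '*', ',', 'e', ε }

C: nullable alternative(s) C → E; FOLLOW(C) = { $, '*' }
  C → ,: FIRST \ {ε} = { ',' } — disjoint from FOLLOW(C)
  C → E: FIRST \ {ε} = { '*', ',', 'e' } — this is the only nullable alternative, skip
  C → b: FIRST \ {ε} = { 'b' } — disjoint from FOLLOW(C)

E: nullable alternative(s) E → ε; FOLLOW(E) = { $, '*' }
  E → e ,: FIRST \ {ε} = { 'e' } — disjoint from FOLLOW(E)
  E → * , C: FIRST \ {ε} = { '*' } — overlaps FOLLOW(E) on { '*' }: CONFLICT
  E → , E *: FIRST \ {ε} = { ',' } — disjoint from FOLLOW(E)
  E → ε: FIRST \ {ε} = { } — this is the only nullable alternative, skip

So the grammar has 1 FIRST/FOLLOW conflict (marked CONFLICT above).

Answer: Yes. E → '*' ',' C with FOLLOW(E) on { '*' }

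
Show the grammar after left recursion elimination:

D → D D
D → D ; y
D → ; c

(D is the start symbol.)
D is directly left-recursive. The standard transformation for
  A → A α₁ | ... | A α_m | β₁ | ... | β_n
is
  A  → β₁ A' | ... | β_n A'
  A' → α₁ A' | ... | α_m A' | ε

D → ; c becomes D → ; c D'
D → D D becomes D' → D D'
D → D ; y becomes D' → ; y D'
Add D' → ε

Resulting grammar:
D → ; c D'
D' → D D'
D' → ; y D'
D' → ε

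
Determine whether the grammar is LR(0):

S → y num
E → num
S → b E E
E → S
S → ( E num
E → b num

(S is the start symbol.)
Augment with S' → S and build the canonical LR(0) collection (I0 = CLOSURE({[S' → . S]}), then GOTO on every symbol after a dot until no new states appear). It has 14 states:
  I0: { [S → . ( E num], [S → . b E E], [S → . y num], [S' → . S] }  — shift
  I1: { [E → . S], [E → . b num], [E → . num], [S → ( . E num], [S → . ( E num], [S → . b E E], [S → . y num] }  — shift
  I2: { [S' → S .] }  — accept
  I3: { [E → . S], [E → . b num], [E → . num], [S → . ( E num], [S → . b E E], [S → . y num], [S → b . E E] }  — shift
  I4: { [S → y . num] }  — shift
  I5: { [S → y num .] }  — reduce
  I6: { [E → . S], [E → . b num], [E → . num], [S → . ( E num], [S → . b E E], [S → . y num], [S → b E . E] }  — shift
  I7: { [E → S .] }  — reduce
  I8: { [E → . S], [E → . b num], [E → . num], [E → b . num], [S → . ( E num], [S → . b E E], [S → . y num], [S → b . E E] }  — shift
  I9: { [E → num .] }  — reduce
  I10: { [E → b num .], [E → num .] }  — 2 reduces
  I11: { [S → b E E .] }  — reduce
  I12: { [S → ( E . num] }  — shift
  I13: { [S → ( E num .] }  — reduce

Conflict in state I10:
  Reduce-reduce conflict: [E → b num .] and [E → num .]
So the grammar is NOT LR(0).

Answer: No. Reduce-reduce conflict: [E → b num .] and [E → num .]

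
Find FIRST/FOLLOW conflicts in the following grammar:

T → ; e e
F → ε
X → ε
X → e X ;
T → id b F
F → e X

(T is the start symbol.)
A FIRST/FOLLOW conflict occurs when a non-terminal N has a nullable alternative N → β (β ⇒* ε) and another alternative N → α with FIRST(α) ∩ FOLLOW(N) ≠ ∅: on such a lookahead the parser cannot decide between expanding α and letting N vanish via β.

Nullable non-terminals: F, X.

F: nullable alternative(s) F → ε; FOLLOW(F) = { $ }
  F → ε: FIRST \ {ε} = { } — this is the only nullable alternative, skip
  F → e X: FIRST \ {ε} = { 'e' } — disjoint from FOLLOW(F)

X: nullable alternative(s) X → ε; FOLLOW(X) = { $, ';' }
  X → ε: FIRST \ {ε} = { } — this is the only nullable alternative, skip
  X → e X ;: FIRST \ {ε} = { 'e' } — disjoint from FOLLOW(X)

T has no nullable alternative, so no FIRST/FOLLOW check is needed there.

No FIRST/FOLLOW conflicts found.

Answer: No FIRST/FOLLOW conflicts.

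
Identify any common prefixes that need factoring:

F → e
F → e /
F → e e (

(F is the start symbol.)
Yes, F has productions with common prefix 'e'

Left-factoring is needed when two productions for the same non-terminal
share a common prefix on the right-hand side.

Productions for F:
  F → e
  F → e /
  F → e e (

Found common prefix 'e' in productions for F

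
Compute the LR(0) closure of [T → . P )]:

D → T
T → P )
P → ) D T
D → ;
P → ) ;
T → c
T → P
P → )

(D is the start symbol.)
To compute CLOSURE, for each item [A → α.Bβ] where B is a non-terminal, add [B → .γ] for all productions B → γ; repeat for the newly added items until nothing changes.

Start with: [T → . P )]
  [T → . P )] has the dot before P: add [P → . ) D T], [P → . ) ;], [P → . )]
No further items can be added.

CLOSURE = { [P → . ) ;], [P → . ) D T], [P → . )], [T → . P )] }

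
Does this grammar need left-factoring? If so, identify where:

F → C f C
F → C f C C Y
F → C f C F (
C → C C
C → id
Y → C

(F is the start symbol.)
Yes, F has productions with common prefix 'C f C'

Left-factoring is needed when two productions for the same non-terminal
share a common prefix on the right-hand side.

Productions for F:
  F → C f C
  F → C f C C Y
  F → C f C F (
Productions for C:
  C → C C
  C → id

Found common prefix 'C f C' in productions for F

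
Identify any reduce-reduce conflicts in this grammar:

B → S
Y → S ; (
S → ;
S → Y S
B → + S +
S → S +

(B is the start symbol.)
Yes — I11: [B → + S + .] vs [S → S + .]

A reduce-reduce conflict occurs when an LR(0) state has two complete items [A → α .] and [B → β .] — both call for a reduction, and with no lookahead the parser cannot choose between them.

Augment with B' → B and build the canonical LR(0) collection (I0 = CLOSURE({[B' → . B]}), then GOTO on every symbol after a dot until no new states appear). It has 12 states:
  I0: { [B → . + S +], [B → . S], [B' → . B], [S → . ;], [S → . S +], [S → . Y S], [Y → . S ; (] }  — shift
  I1: { [B → + . S +], [S → . ;], [S → . S +], [S → . Y S], [Y → . S ; (] }  — shift
  I2: { [S → ; .] }  — reduce
  I3: { [B' → B .] }  — accept
  I4: { [B → S .], [S → S . +], [Y → S . ; (] }  — shift, reduce
  I5: { [S → . ;], [S → . S +], [S → . Y S], [S → Y . S], [Y → . S ; (] }  — shift
  I6: { [S → S . +], [S → Y S .], [Y → S . ; (] }  — shift, reduce
  I7: { [S → S + .] }  — reduce
  I8: { [Y → S ; . (] }  — shift
  I9: { [Y → S ; ( .] }  — reduce
  I10: { [B → + S . +], [S → S . +], [Y → S . ; (] }  — shift
  I11: { [B → + S + .], [S → S + .] }  — 2 reduces

I11 contains complete items [B → + S + .], [S → S + .] — reduce-reduce conflict.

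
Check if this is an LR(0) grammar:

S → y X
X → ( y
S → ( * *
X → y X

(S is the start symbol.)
A grammar is LR(0) if no state in the canonical LR(0) collection has:
  - both a shift item (dot before a terminal) and a complete item (shift-reduce conflict), or
  - two or more complete items (reduce-reduce conflict; the accept item [S' → S .] counts as a complete item here).

Augment with S' → S and build the canonical LR(0) collection (I0 = CLOSURE({[S' → . S]}), then GOTO on every symbol after a dot until no new states appear). It has 11 states:
  I0: { [S → . ( * *], [S → . y X], [S' → . S] }  — shift
  I1: { [S → ( . * *] }  — shift
  I2: { [S' → S .] }  — accept
  I3: { [S → y . X], [X → . ( y], [X → . y X] }  — shift
  I4: { [X → ( . y] }  — shift
  I5: { [S → y X .] }  — reduce
  I6: { [X → . ( y], [X → . y X], [X → y . X] }  — shift
  I7: { [X → y X .] }  — reduce
  I8: { [X → ( y .] }  — reduce
  I9: { [S → ( * . *] }  — shift
  I10: { [S → ( * * .] }  — reduce

Every state is either a pure shift/goto state or contains exactly one complete item and nothing to shift — no conflicts. The grammar is LR(0).

Answer: Yes, the grammar is LR(0)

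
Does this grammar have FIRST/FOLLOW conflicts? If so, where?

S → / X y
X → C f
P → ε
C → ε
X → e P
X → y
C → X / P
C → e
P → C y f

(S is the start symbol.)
Yes. P → C y f with FOLLOW(P) on { 'f', 'y' }; C → X '/' P with FOLLOW(C) on { 'f', 'y' }

A FIRST/FOLLOW conflict occurs when a non-terminal N has a nullable alternative N → β (β ⇒* ε) and another alternative N → α with FIRST(α) ∩ FOLLOW(N) ≠ ∅: on such a lookahead the parser cannot decide between expanding α and letting N vanish via β.

Nullable non-terminals: C, P.
FIRST sets used below: FIRST(X) = { 'e', 'f', 'y' }, FIRST(C) = { 'e', 'f', 'y', ε }

C: nullable alternative(s) C → ε; FOLLOW(C) = { 'f', 'y' }
  C → ε: FIRST \ {ε} = { } — this is the only nullable alternative, skip
  C → X / P: FIRST \ {ε} = { 'e', 'f', 'y' } — overlaps FOLLOW(C) on { 'f', 'y' }: CONFLICT
  C → e: FIRST \ {ε} = { 'e' } — disjoint from FOLLOW(C)

P: nullable alternative(s) P → ε; FOLLOW(P) = { '/', 'f', 'y' }
  P → ε: FIRST \ {ε} = { } — this is the only nullable alternative, skip
  P → C y f: FIRST \ {ε} = { 'e', 'f', 'y' } — overlaps FOLLOW(P) on { 'f', 'y' }: CONFLICT

S, X have no nullable alternative, so no FIRST/FOLLOW check is needed there.

So the grammar has 2 FIRST/FOLLOW conflicts (marked CONFLICT above).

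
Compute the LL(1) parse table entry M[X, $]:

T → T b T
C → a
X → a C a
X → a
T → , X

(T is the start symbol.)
To find M[X, $], we find productions for X where $ is in the predict set (PREDICT(N → α) = (FIRST(α) \ {ε}) ∪ (FOLLOW(N) if α ⇒* ε)).

X → a C a: PREDICT = { 'a' }
X → a: PREDICT = { 'a' }

M[X, $] is empty (no production applies)

Answer: Empty (error entry)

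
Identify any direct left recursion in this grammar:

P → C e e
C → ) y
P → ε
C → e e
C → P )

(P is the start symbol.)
Direct left recursion occurs when N → N α for some non-terminal N (the right-hand side begins with the left-hand side itself).

P → C e e: starts with C
C → ) y: starts with ')'
P → ε: starts with ε
C → e e: starts with e
C → P ): starts with P

No direct left recursion found.

Answer: No direct left recursion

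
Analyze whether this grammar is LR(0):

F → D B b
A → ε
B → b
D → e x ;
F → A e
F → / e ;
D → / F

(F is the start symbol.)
A grammar is LR(0) if no state in the canonical LR(0) collection has:
  - both a shift item (dot before a terminal) and a complete item (shift-reduce conflict), or
  - two or more complete items (reduce-reduce conflict; the accept item [F' → F .] counts as a complete item here).

Augment with F' → F and build the canonical LR(0) collection (I0 = CLOSURE({[F' → . F]}), then GOTO on every symbol after a dot until no new states appear). It has 15 states:
  I0: { [A → .], [D → . / F], [D → . e x ;], [F → . / e ;], [F → . A e], [F → . D B b], [F' → . F] }  — shift, reduce
  I1: { [A → .], [D → . / F], [D → . e x ;], [D → / . F], [F → . / e ;], [F → . A e], [F → . D B b], [F → / . e ;] }  — shift, reduce
  I2: { [F → A . e] }  — shift
  I3: { [B → . b], [F → D . B b] }  — shift
  I4: { [F' → F .] }  — accept
  I5: { [D → e . x ;] }  — shift
  I6: { [D → e x . ;] }  — shift
  I7: { [D → e x ; .] }  — reduce
  I8: { [F → D B . b] }  — shift
  I9: { [B → b .] }  — reduce
  I10: { [F → D B b .] }  — reduce
  I11: { [F → A e .] }  — reduce
  I12: { [D → / F .] }  — reduce
  I13: { [D → e . x ;], [F → / e . ;] }  — shift
  I14: { [F → / e ; .] }  — reduce

Conflict in state I0:
  Shift-reduce conflict between [A → .] and [D → . / F]
So the grammar is NOT LR(0).

Answer: No. Shift-reduce conflict between [A → .] and [D → . / F]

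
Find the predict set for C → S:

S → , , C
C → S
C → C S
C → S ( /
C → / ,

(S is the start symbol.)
{ ',' }

PREDICT(C → S) = (FIRST(RHS) \ {ε}) ∪ (FOLLOW(C) if ε ∈ FIRST(RHS), i.e. RHS ⇒* ε)
FIRST(S) = { ',' }
FIRST(S) = { ',' }
ε ∉ FIRST(S), so FOLLOW(C) is not added.
PREDICT(C → S) = { ',' }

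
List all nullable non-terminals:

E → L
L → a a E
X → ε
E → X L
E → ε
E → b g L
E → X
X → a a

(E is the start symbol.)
ε-productions: X → ε, E → ε
So X, E are immediately nullable.
No further non-terminal can be added: every production for the remaining non-terminals contains a terminal or a non-nullable non-terminal.
Nullable = { 'E', 'X' }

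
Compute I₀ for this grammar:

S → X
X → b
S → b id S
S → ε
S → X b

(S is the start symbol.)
First, augment the grammar with S' → S
I₀ = CLOSURE({ [S' → . S] }):
  [S' → . S] has the dot before S: add [S → . X], [S → . b id S], [S → .], [S → . X b]
  [S → . X] has the dot before X: add [X → . b]
No further items can be added.

I₀ = { [S → . X b], [S → . X], [S → . b id S], [S → .], [S' → . S], [X → . b] }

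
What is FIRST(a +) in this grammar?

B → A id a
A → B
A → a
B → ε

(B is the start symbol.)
To compute FIRST(a +), process the symbols left to right:
Symbol a is a terminal. Add 'a' and stop.
FIRST(a +) = { 'a' }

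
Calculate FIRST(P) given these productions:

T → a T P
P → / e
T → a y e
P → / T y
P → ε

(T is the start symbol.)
To compute FIRST(P), examine every production with P on the left-hand side, reading each right-hand side left to right until a non-nullable symbol is reached.

From P → / e:
  - '/' is a terminal: add '/' and stop
From P → / T y:
  - '/' is a terminal: add '/' and stop
From P → ε:
  - ε-production, so ε ∈ FIRST(P)

Collecting: FIRST(P) = { '/', ε }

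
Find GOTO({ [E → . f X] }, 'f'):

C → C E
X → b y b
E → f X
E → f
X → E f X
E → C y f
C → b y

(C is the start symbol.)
{ [C → . C E], [C → . b y], [E → . C y f], [E → . f X], [E → . f], [E → f . X], [X → . E f X], [X → . b y b] }

GOTO(I, 'f') = CLOSURE({ [A → αX.β] : [A → α.Xβ] ∈ I, X = 'f' })

Items with dot before 'f', with the dot advanced:
  [E → . f X] → [E → f . X]
Closure of the advanced items:
  [E → f . X] has the dot before X: add [X → . b y b], [X → . E f X]
  [X → . E f X] has the dot before E: add [E → . f X], [E → . f], [E → . C y f]
  [E → . C y f] has the dot before C: add [C → . C E], [C → . b y]

GOTO = { [C → . C E], [C → . b y], [E → . C y f], [E → . f X], [E → . f], [E → f . X], [X → . E f X], [X → . b y b] }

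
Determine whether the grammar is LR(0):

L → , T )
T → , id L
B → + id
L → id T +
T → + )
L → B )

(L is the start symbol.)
Yes, the grammar is LR(0)

Augment with L' → L and build the canonical LR(0) collection (I0 = CLOSURE({[L' → . L]}), then GOTO on every symbol after a dot until no new states appear). It has 17 states:
  I0: { [B → . + id], [L → . , T )], [L → . B )], [L → . id T +], [L' → . L] }  — shift
  I1: { [B → + . id] }  — shift
  I2: { [L → , . T )], [T → . + )], [T → . , id L] }  — shift
  I3: { [L → B . )] }  — shift
  I4: { [L' → L .] }  — accept
  I5: { [L → id . T +], [T → . + )], [T → . , id L] }  — shift
  I6: { [T → + . )] }  — shift
  I7: { [T → , . id L] }  — shift
  I8: { [L → id T . +] }  — shift
  I9: { [L → id T + .] }  — reduce
  I10: { [B → . + id], [L → . , T )], [L → . B )], [L → . id T +], [T → , id . L] }  — shift
  I11: { [T → , id L .] }  — reduce
  I12: { [T → + ) .] }  — reduce
  I13: { [L → B ) .] }  — reduce
  I14: { [L → , T . )] }  — shift
  I15: { [L → , T ) .] }  — reduce
  I16: { [B → + id .] }  — reduce

Every state is either a pure shift/goto state or contains exactly one complete item and nothing to shift — no conflicts. The grammar is LR(0).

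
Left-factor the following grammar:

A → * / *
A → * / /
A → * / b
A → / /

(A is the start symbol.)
Left-factoring transforms A → αβ₁ | αβ₂ into A → αA' and A' → β₁ | β₂
(α is the longest common prefix among the alternatives). Repeat until
no nonterminal has two alternatives with a common prefix.

Round 1: A has alternatives sharing prefix '* /'. Introduce A': A → * / A'
  Add: A' → *
  Add: A' → /
  Add: A' → b

No remaining common prefixes — done.

Resulting grammar:
A → * / A'
A' → *
A' → /
A' → b
A → / /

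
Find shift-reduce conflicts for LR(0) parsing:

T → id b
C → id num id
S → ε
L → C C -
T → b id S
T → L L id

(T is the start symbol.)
No shift-reduce conflicts

Augment with T' → T and build the canonical LR(0) collection (I0 = CLOSURE({[T' → . T]}), then GOTO on every symbol after a dot until no new states appear). It has 16 states:
  I0: { [C → . id num id], [L → . C C -], [T → . L L id], [T → . b id S], [T → . id b], [T' → . T] }  — shift
  I1: { [C → . id num id], [L → C . C -] }  — shift
  I2: { [C → . id num id], [L → . C C -], [T → L . L id] }  — shift
  I3: { [T' → T .] }  — accept
  I4: { [T → b . id S] }  — shift
  I5: { [C → id . num id], [T → id . b] }  — shift
  I6: { [T → id b .] }  — reduce
  I7: { [C → id num . id] }  — shift
  I8: { [C → id num id .] }  — reduce
  I9: { [S → .], [T → b id . S] }  — reduce
  I10: { [T → b id S .] }  — reduce
  I11: { [T → L L . id] }  — shift
  I12: { [C → id . num id] }  — shift
  I13: { [T → L L id .] }  — reduce
  I14: { [L → C C . -] }  — shift
  I15: { [L → C C - .] }  — reduce

No state contains both a complete item and a shift item.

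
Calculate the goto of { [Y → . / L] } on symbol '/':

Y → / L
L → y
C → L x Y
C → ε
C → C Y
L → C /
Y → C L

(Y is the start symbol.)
{ [C → . C Y], [C → . L x Y], [C → .], [L → . C /], [L → . y], [Y → / . L] }

GOTO(I, '/') = CLOSURE({ [A → αX.β] : [A → α.Xβ] ∈ I, X = '/' })

Items with dot before '/', with the dot advanced:
  [Y → . / L] → [Y → / . L]
Closure of the advanced items:
  [Y → / . L] has the dot before L: add [L → . y], [L → . C /]
  [L → . C /] has the dot before C: add [C → . L x Y], [C → .], [C → . C Y]

GOTO = { [C → . C Y], [C → . L x Y], [C → .], [L → . C /], [L → . y], [Y → / . L] }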